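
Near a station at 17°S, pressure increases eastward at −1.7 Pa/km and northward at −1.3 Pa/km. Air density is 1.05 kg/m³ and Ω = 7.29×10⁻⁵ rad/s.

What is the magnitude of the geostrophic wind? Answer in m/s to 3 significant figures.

47.8 m/s

Coriolis parameter at 17°S:
f = 2Ω sin φ = 2 × 7.29×10⁻⁵ × sin 17° = 4.26×10⁻⁵ s⁻¹
In the Southern Hemisphere f is negative: f = −4.26×10⁻⁵ s⁻¹.
Component geostrophic relations (x east, y north):
u_g = −(1/(fρ)) ∂P/∂y,  v_g = (1/(fρ)) ∂P/∂x
u_g = −(−1.3×10⁻³)/(−4.26×10⁻⁵ × 1.05) = −29.0 m/s;  v_g = (−1.7×10⁻³)/(−4.26×10⁻⁵ × 1.05) = 38.0 m/s
|V_g| = √(u_g² + v_g²) = 47.8 m/s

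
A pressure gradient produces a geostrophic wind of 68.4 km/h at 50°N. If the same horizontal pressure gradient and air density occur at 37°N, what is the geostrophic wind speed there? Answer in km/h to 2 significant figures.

87 km/h

With the same pressure gradient and density, V_g ∝ 1/f ∝ 1/sin φ.
V₂ = V₁ · sin φ₁ / sin φ₂ = 68.4 × sin 50° / sin 37°
V₂ = 68.4 × 0.7660/0.6018 = 87 km/h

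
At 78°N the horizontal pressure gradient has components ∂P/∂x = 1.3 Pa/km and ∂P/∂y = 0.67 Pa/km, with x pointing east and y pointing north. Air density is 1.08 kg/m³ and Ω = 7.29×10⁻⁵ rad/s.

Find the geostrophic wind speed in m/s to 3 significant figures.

Coriolis parameter at 78°N:
f = 2Ω sin φ = 2 × 7.29×10⁻⁵ × sin 78° = 1.43×10⁻⁴ s⁻¹
Component geostrophic relations (x east, y north):
u_g = −(1/(fρ)) ∂P/∂y,  v_g = (1/(fρ)) ∂P/∂x
u_g = −(0.67×10⁻³)/(1.43×10⁻⁴ × 1.08) = −4.35 m/s;  v_g = (1.3×10⁻³)/(1.43×10⁻⁴ × 1.08) = 8.44 m/s
|V_g| = √(u_g² + v_g²) = 9.50 m/s

9.50 m/s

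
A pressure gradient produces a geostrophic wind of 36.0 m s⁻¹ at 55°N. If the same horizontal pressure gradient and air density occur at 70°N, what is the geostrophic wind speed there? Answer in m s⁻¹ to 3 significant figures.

With the same pressure gradient and density, V_g ∝ 1/f ∝ 1/sin φ.
V₂ = V₁ · sin φ₁ / sin φ₂ = 36.0 × sin 55° / sin 70°
V₂ = 36.0 × 0.8192/0.9397 = 31.4 m s⁻¹

31.4 m s⁻¹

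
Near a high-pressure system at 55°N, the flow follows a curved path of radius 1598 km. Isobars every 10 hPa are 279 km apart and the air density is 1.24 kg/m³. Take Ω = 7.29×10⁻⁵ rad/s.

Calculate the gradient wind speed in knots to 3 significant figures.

55.3 knots

Coriolis parameter at 55°N:
f = 2Ω sin φ = 2 × 7.29×10⁻⁵ × sin 55° = 1.19×10⁻⁴ s⁻¹
Pressure gradient: |∂P/∂n| = 1000 Pa / 279000 m = 3.58×10⁻³ Pa/m
Geostrophic speed: V_g = |∂P/∂n|/(fρ) = 3.58×10⁻³/(1.19×10⁻⁴ × 1.24) = 24.2 m/s
Around a high, pressure-gradient force acts outward with centrifugal, so Coriolis balances both:
fV = (1/ρ)|∂P/∂n| + V²/R  →  V² − fR·V + fR·V_g = 0
With fR = 1.19×10⁻⁴ × 1598×10³ m = 191 m/s:
V = [fR − √((fR)² − 4 fR V_g)]/2 = [191 − √(191² − 4×191×24.2)]/2 = 28.4 m/s
Supergeostrophic (V > V_g = 24.2 m/s), as expected around a high.
Converting: 28.4 m/s × 1.944 = 55.3 knots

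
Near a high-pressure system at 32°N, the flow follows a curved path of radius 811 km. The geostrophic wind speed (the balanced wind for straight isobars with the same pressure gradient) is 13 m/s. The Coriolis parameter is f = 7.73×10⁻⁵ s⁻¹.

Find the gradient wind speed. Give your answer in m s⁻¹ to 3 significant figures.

18.4 m s⁻¹

Around a high, pressure-gradient force acts outward with centrifugal, so Coriolis balances both:
fV = (1/ρ)|∂P/∂n| + V²/R  →  V² − fR·V + fR·V_g = 0
With fR = 7.73×10⁻⁵ × 811×10³ m = 62.7 m/s:
V = [fR − √((fR)² − 4 fR V_g)]/2 = [62.7 − √(62.7² − 4×62.7×13)]/2 = 18.4 m/s
Supergeostrophic (V > V_g = 13 m/s), as expected around a high.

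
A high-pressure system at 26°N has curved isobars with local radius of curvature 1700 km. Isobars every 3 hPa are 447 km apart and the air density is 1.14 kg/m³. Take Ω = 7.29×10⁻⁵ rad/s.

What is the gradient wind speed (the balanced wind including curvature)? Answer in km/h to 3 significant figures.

36.6 km/h

Coriolis parameter at 26°N:
f = 2Ω sin φ = 2 × 7.29×10⁻⁵ × sin 26° = 6.39×10⁻⁵ s⁻¹
Pressure gradient: |∂P/∂n| = 300 Pa / 447000 m = 6.71×10⁻⁴ Pa/m
Geostrophic speed: V_g = |∂P/∂n|/(fρ) = 6.71×10⁻⁴/(6.39×10⁻⁵ × 1.14) = 9.21 m/s
Around a high, pressure-gradient force acts outward with centrifugal, so Coriolis balances both:
fV = (1/ρ)|∂P/∂n| + V²/R  →  V² − fR·V + fR·V_g = 0
With fR = 6.39×10⁻⁵ × 1700×10³ m = 109 m/s:
V = [fR − √((fR)² − 4 fR V_g)]/2 = [109 − √(109² − 4×109×9.21)]/2 = 10.2 m/s
Supergeostrophic (V > V_g = 9.21 m/s), as expected around a high.
Converting: 10.2 m/s × 3.6 = 36.6 km/h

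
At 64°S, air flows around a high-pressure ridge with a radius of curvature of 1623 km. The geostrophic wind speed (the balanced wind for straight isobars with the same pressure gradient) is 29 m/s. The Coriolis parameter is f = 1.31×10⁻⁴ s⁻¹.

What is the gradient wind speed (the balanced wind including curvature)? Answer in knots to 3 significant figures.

67.3 knots

Around a high, pressure-gradient force acts outward with centrifugal, so Coriolis balances both:
fV = (1/ρ)|∂P/∂n| + V²/R  →  V² − fR·V + fR·V_g = 0
With fR = 1.31×10⁻⁴ × 1623×10³ m = 213 m/s:
V = [fR − √((fR)² − 4 fR V_g)]/2 = [213 − √(213² − 4×213×29)]/2 = 34.6 m/s
Supergeostrophic (V > V_g = 29 m/s), as expected around a high.
Converting: 34.6 m/s × 1.944 = 67.3 knots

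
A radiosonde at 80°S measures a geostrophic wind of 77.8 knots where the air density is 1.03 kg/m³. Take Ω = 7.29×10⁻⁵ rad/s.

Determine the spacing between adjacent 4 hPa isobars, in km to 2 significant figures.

Coriolis parameter at 80°S:
f = 2Ω sin φ = 2 × 7.29×10⁻⁵ × sin 80° = 1.44×10⁻⁴ s⁻¹
Wind speed in SI: 77.8 knots = 40.0 m/s
Geostrophic balance rearranged: |∂P/∂n| = f ρ V_g
|∂P/∂n| = 1.44×10⁻⁴ × 1.03 × 40.0 = 5.92×10⁻³ Pa/m
Isobar spacing: Δn = ΔP/|∂P/∂n| = 400 Pa / 5.92×10⁻³ Pa/m = 67577 m ≈ 68 km

68 km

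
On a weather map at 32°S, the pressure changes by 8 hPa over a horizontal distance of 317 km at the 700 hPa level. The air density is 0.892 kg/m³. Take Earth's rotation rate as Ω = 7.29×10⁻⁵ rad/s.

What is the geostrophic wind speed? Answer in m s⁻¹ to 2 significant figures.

37 m s⁻¹

Coriolis parameter at 32°S:
f = 2Ω sin φ = 2 × 7.29×10⁻⁵ × sin 32° = 7.73×10⁻⁵ s⁻¹
Pressure gradient: |∂P/∂n| = 800 Pa / 317000 m = 2.52×10⁻³ Pa/m
Geostrophic balance (pressure-gradient force = Coriolis force):
V_g = (1/(fρ)) |∂P/∂n| = 2.52×10⁻³ / (7.73×10⁻⁵ × 0.892) = 36.6 m/s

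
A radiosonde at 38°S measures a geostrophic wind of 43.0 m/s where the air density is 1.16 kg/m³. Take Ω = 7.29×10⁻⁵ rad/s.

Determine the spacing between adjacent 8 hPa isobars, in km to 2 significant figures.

180 km

Coriolis parameter at 38°S:
f = 2Ω sin φ = 2 × 7.29×10⁻⁵ × sin 38° = 8.98×10⁻⁵ s⁻¹
Geostrophic balance rearranged: |∂P/∂n| = f ρ V_g
|∂P/∂n| = 8.98×10⁻⁵ × 1.16 × 43.0 = 4.48×10⁻³ Pa/m
Isobar spacing: Δn = ΔP/|∂P/∂n| = 800 Pa / 4.48×10⁻³ Pa/m = 178675 m ≈ 180 km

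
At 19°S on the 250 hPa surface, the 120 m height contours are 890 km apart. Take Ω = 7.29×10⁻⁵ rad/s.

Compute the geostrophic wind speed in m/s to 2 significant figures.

Coriolis parameter at 19°S:
f = 2Ω sin φ = 2 × 7.29×10⁻⁵ × sin 19° = 4.75×10⁻⁵ s⁻¹
Height gradient: |∂Z/∂n| = 120 m / 890000 m = 1.35×10⁻⁴
On a pressure surface, geostrophic balance gives V_g = (g/f)|∂Z/∂n|:
V_g = 9.81 × 1.35×10⁻⁴ / 4.75×10⁻⁵ = 27.9 m/s

28 m/s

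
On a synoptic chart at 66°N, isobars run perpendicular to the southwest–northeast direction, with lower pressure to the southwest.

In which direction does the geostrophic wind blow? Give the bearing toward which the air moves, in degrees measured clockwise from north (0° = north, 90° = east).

315°

The pressure-gradient force points toward the southwest (bearing 225°).
Geostrophic balance: in the Northern Hemisphere the Coriolis force deflects motion to the right, so the geostrophic wind blows 90° to the right of the pressure-gradient force (low pressure on the left).
Rotating 225° by 90° clockwise gives 315° — the wind blows toward the northwest.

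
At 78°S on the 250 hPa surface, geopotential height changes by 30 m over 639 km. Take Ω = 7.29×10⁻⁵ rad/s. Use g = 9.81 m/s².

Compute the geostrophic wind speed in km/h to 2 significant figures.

12 km/h

Coriolis parameter at 78°S:
f = 2Ω sin φ = 2 × 7.29×10⁻⁵ × sin 78° = 1.43×10⁻⁴ s⁻¹
Height gradient: |∂Z/∂n| = 30 m / 639000 m = 4.69×10⁻⁵
On a pressure surface, geostrophic balance gives V_g = (g/f)|∂Z/∂n|:
V_g = 9.81 × 4.69×10⁻⁵ / 1.43×10⁻⁴ = 3.23 m/s
Converting: 3.23 m/s × 3.6 = 12 km/h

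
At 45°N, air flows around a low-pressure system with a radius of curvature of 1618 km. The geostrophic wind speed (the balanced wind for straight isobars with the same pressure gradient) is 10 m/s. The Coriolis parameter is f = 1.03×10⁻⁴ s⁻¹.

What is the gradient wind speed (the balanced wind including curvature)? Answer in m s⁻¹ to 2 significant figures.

9.5 m s⁻¹

Around a low, centrifugal force acts outward with Coriolis, so pressure-gradient force balances both:
(1/ρ)|∂P/∂n| = fV + V²/R  →  V² + fR·V − fR·V_g = 0
With fR = 1.03×10⁻⁴ × 1618×10³ m = 167 m/s:
V = [−fR + √((fR)² + 4 fR V_g)]/2 = [−167 + √(167² + 4×167×10)]/2 = 9.46 m/s
Subgeostrophic (V < V_g = 10 m/s), as expected around a low.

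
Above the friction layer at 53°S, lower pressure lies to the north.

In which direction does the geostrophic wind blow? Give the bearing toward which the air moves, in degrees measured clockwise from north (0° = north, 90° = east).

The pressure-gradient force points toward the north (bearing 000°).
Geostrophic balance: in the Southern Hemisphere the Coriolis force deflects motion to the left, so the geostrophic wind blows 90° to the left of the pressure-gradient force (low pressure on the right).
Rotating 000° by 90° counterclockwise gives 270° — the wind blows toward the west.

270°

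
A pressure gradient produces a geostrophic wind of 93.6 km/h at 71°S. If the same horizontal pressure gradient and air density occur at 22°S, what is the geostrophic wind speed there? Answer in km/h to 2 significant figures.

With the same pressure gradient and density, V_g ∝ 1/f ∝ 1/sin φ.
V₂ = V₁ · sin φ₁ / sin φ₂ = 93.6 × sin 71° / sin 22°
V₂ = 93.6 × 0.9455/0.3746 = 240 km/h

240 km/h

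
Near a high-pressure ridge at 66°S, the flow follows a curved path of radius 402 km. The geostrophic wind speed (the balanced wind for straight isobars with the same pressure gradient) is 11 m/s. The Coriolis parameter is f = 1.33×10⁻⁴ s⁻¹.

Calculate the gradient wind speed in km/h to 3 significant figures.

55.7 km/h

Around a high, pressure-gradient force acts outward with centrifugal, so Coriolis balances both:
fV = (1/ρ)|∂P/∂n| + V²/R  →  V² − fR·V + fR·V_g = 0
With fR = 1.33×10⁻⁴ × 402×10³ m = 53.5 m/s:
V = [fR − √((fR)² − 4 fR V_g)]/2 = [53.5 − √(53.5² − 4×53.5×11)]/2 = 15.5 m/s
Supergeostrophic (V > V_g = 11 m/s), as expected around a high.
Converting: 15.5 m/s × 3.6 = 55.7 km/h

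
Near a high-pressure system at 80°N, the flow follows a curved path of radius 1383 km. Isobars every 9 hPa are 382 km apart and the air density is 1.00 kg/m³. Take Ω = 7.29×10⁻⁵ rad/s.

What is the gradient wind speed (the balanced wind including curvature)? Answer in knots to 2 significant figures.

Coriolis parameter at 80°N:
f = 2Ω sin φ = 2 × 7.29×10⁻⁵ × sin 80° = 1.44×10⁻⁴ s⁻¹
Pressure gradient: |∂P/∂n| = 900 Pa / 382000 m = 2.36×10⁻³ Pa/m
Geostrophic speed: V_g = |∂P/∂n|/(fρ) = 2.36×10⁻³/(1.44×10⁻⁴ × 1.00) = 16.4 m/s
Around a high, pressure-gradient force acts outward with centrifugal, so Coriolis balances both:
fV = (1/ρ)|∂P/∂n| + V²/R  →  V² − fR·V + fR·V_g = 0
With fR = 1.44×10⁻⁴ × 1383×10³ m = 199 m/s:
V = [fR − √((fR)² − 4 fR V_g)]/2 = [199 − √(199² − 4×199×16.4)]/2 = 18 m/s
Supergeostrophic (V > V_g = 16.4 m/s), as expected around a high.
Converting: 18 m/s × 1.944 = 35 knots

35 knots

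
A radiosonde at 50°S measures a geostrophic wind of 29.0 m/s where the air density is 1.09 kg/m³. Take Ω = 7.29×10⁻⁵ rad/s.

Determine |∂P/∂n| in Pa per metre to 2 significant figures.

Coriolis parameter at 50°S:
f = 2Ω sin φ = 2 × 7.29×10⁻⁵ × sin 50° = 1.12×10⁻⁴ s⁻¹
Geostrophic balance rearranged: |∂P/∂n| = f ρ V_g
|∂P/∂n| = 1.12×10⁻⁴ × 1.09 × 29.0 = 3.53×10⁻³ Pa/m

3.5×10⁻³ Pa/m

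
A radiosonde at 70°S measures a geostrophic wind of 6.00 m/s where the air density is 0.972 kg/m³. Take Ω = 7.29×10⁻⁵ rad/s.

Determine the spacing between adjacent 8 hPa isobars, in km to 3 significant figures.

1000 km

Coriolis parameter at 70°S:
f = 2Ω sin φ = 2 × 7.29×10⁻⁵ × sin 70° = 1.37×10⁻⁴ s⁻¹
Geostrophic balance rearranged: |∂P/∂n| = f ρ V_g
|∂P/∂n| = 1.37×10⁻⁴ × 0.972 × 6.00 = 7.99×10⁻⁴ Pa/m
Isobar spacing: Δn = ΔP/|∂P/∂n| = 800 Pa / 7.99×10⁻⁴ Pa/m = 1001219 m ≈ 1000 km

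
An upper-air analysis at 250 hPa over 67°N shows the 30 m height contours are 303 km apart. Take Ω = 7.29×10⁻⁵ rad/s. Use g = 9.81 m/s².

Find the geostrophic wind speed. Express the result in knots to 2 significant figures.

14 knots

Coriolis parameter at 67°N:
f = 2Ω sin φ = 2 × 7.29×10⁻⁵ × sin 67° = 1.34×10⁻⁴ s⁻¹
Height gradient: |∂Z/∂n| = 30 m / 303000 m = 9.90×10⁻⁵
On a pressure surface, geostrophic balance gives V_g = (g/f)|∂Z/∂n|:
V_g = 9.81 × 9.90×10⁻⁵ / 1.34×10⁻⁴ = 7.24 m/s
Converting: 7.24 m/s × 1.944 = 14 knots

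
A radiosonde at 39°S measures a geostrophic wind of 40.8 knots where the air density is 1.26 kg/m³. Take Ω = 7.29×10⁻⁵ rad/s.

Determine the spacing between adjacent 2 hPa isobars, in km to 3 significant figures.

82.4 km

Coriolis parameter at 39°S:
f = 2Ω sin φ = 2 × 7.29×10⁻⁵ × sin 39° = 9.18×10⁻⁵ s⁻¹
Wind speed in SI: 40.8 knots = 21.0 m/s
Geostrophic balance rearranged: |∂P/∂n| = f ρ V_g
|∂P/∂n| = 9.18×10⁻⁵ × 1.26 × 21.0 = 2.43×10⁻³ Pa/m
Isobar spacing: Δn = ΔP/|∂P/∂n| = 200 Pa / 2.43×10⁻³ Pa/m = 82420 m ≈ 82.4 km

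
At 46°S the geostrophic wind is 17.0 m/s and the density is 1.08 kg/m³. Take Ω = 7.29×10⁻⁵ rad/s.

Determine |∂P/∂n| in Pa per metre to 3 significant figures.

Coriolis parameter at 46°S:
f = 2Ω sin φ = 2 × 7.29×10⁻⁵ × sin 46° = 1.05×10⁻⁴ s⁻¹
Geostrophic balance rearranged: |∂P/∂n| = f ρ V_g
|∂P/∂n| = 1.05×10⁻⁴ × 1.08 × 17.0 = 1.93×10⁻³ Pa/m

1.93×10⁻³ Pa/m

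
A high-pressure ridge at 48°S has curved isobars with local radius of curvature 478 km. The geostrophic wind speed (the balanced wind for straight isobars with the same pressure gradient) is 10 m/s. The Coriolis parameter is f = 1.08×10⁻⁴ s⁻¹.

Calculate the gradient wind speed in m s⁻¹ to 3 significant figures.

13.6 m s⁻¹

Around a high, pressure-gradient force acts outward with centrifugal, so Coriolis balances both:
fV = (1/ρ)|∂P/∂n| + V²/R  →  V² − fR·V + fR·V_g = 0
With fR = 1.08×10⁻⁴ × 478×10³ m = 51.6 m/s:
V = [fR − √((fR)² − 4 fR V_g)]/2 = [51.6 − √(51.6² − 4×51.6×10)]/2 = 13.6 m/s
Supergeostrophic (V > V_g = 10 m/s), as expected around a high.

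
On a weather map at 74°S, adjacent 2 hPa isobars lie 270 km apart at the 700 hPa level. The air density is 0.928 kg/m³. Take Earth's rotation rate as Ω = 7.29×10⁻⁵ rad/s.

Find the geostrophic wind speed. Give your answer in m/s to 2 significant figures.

Coriolis parameter at 74°S:
f = 2Ω sin φ = 2 × 7.29×10⁻⁵ × sin 74° = 1.40×10⁻⁴ s⁻¹
Pressure gradient: |∂P/∂n| = 200 Pa / 270000 m = 7.41×10⁻⁴ Pa/m
Geostrophic balance (pressure-gradient force = Coriolis force):
V_g = (1/(fρ)) |∂P/∂n| = 7.41×10⁻⁴ / (1.40×10⁻⁴ × 0.928) = 5.70 m/s

5.7 m/s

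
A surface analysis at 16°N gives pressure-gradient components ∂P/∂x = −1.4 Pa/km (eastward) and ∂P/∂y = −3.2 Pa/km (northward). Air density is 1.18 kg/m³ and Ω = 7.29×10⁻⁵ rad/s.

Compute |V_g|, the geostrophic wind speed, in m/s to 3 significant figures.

Coriolis parameter at 16°N:
f = 2Ω sin φ = 2 × 7.29×10⁻⁵ × sin 16° = 4.02×10⁻⁵ s⁻¹
Component geostrophic relations (x east, y north):
u_g = −(1/(fρ)) ∂P/∂y,  v_g = (1/(fρ)) ∂P/∂x
u_g = −(−3.2×10⁻³)/(4.02×10⁻⁵ × 1.18) = 67.5 m/s;  v_g = (−1.4×10⁻³)/(4.02×10⁻⁵ × 1.18) = −29.5 m/s
|V_g| = √(u_g² + v_g²) = 73.7 m/s

73.7 m/s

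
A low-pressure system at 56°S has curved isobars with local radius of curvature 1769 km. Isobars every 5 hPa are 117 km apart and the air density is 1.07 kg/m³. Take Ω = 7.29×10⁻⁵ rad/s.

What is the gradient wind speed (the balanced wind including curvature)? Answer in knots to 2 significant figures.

57 knots

Coriolis parameter at 56°S:
f = 2Ω sin φ = 2 × 7.29×10⁻⁵ × sin 56° = 1.21×10⁻⁴ s⁻¹
Pressure gradient: |∂P/∂n| = 500 Pa / 117000 m = 4.27×10⁻³ Pa/m
Geostrophic speed: V_g = |∂P/∂n|/(fρ) = 4.27×10⁻³/(1.21×10⁻⁴ × 1.07) = 33.0 m/s
Around a low, centrifugal force acts outward with Coriolis, so pressure-gradient force balances both:
(1/ρ)|∂P/∂n| = fV + V²/R  →  V² + fR·V − fR·V_g = 0
With fR = 1.21×10⁻⁴ × 1769×10³ m = 214 m/s:
V = [−fR + √((fR)² + 4 fR V_g)]/2 = [−214 + √(214² + 4×214×33)]/2 = 29.1 m/s
Subgeostrophic (V < V_g = 33 m/s), as expected around a low.
Converting: 29.1 m/s × 1.944 = 57 knots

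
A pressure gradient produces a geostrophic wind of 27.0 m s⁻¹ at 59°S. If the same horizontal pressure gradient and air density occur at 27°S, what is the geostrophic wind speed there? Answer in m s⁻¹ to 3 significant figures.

51.0 m s⁻¹

With the same pressure gradient and density, V_g ∝ 1/f ∝ 1/sin φ.
V₂ = V₁ · sin φ₁ / sin φ₂ = 27.0 × sin 59° / sin 27°
V₂ = 27.0 × 0.8572/0.4540 = 51.0 m s⁻¹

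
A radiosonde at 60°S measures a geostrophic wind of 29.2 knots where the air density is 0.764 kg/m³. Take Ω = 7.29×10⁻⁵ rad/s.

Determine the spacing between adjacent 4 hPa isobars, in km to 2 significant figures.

280 km

Coriolis parameter at 60°S:
f = 2Ω sin φ = 2 × 7.29×10⁻⁵ × sin 60° = 1.26×10⁻⁴ s⁻¹
Wind speed in SI: 29.2 knots = 15.0 m/s
Geostrophic balance rearranged: |∂P/∂n| = f ρ V_g
|∂P/∂n| = 1.26×10⁻⁴ × 0.764 × 15.0 = 1.45×10⁻³ Pa/m
Isobar spacing: Δn = ΔP/|∂P/∂n| = 400 Pa / 1.45×10⁻³ Pa/m = 276031 m ≈ 280 km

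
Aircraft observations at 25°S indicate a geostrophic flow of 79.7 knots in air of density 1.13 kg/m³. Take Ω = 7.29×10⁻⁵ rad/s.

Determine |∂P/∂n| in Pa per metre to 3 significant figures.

Coriolis parameter at 25°S:
f = 2Ω sin φ = 2 × 7.29×10⁻⁵ × sin 25° = 6.16×10⁻⁵ s⁻¹
Wind speed in SI: 79.7 knots = 41.0 m/s
Geostrophic balance rearranged: |∂P/∂n| = f ρ V_g
|∂P/∂n| = 6.16×10⁻⁵ × 1.13 × 41.0 = 2.85×10⁻³ Pa/m

2.85×10⁻³ Pa/m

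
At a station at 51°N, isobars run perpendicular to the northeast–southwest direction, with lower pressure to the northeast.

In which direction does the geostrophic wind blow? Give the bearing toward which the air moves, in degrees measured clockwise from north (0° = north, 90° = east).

135°

The pressure-gradient force points toward the northeast (bearing 045°).
Geostrophic balance: in the Northern Hemisphere the Coriolis force deflects motion to the right, so the geostrophic wind blows 90° to the right of the pressure-gradient force (low pressure on the left).
Rotating 045° by 90° clockwise gives 135° — the wind blows toward the southeast.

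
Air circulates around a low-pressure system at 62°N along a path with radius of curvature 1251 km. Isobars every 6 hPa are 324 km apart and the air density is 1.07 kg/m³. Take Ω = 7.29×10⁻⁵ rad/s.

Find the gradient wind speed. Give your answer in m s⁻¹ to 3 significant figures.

12.5 m s⁻¹

Coriolis parameter at 62°N:
f = 2Ω sin φ = 2 × 7.29×10⁻⁵ × sin 62° = 1.29×10⁻⁴ s⁻¹
Pressure gradient: |∂P/∂n| = 600 Pa / 324000 m = 1.85×10⁻³ Pa/m
Geostrophic speed: V_g = |∂P/∂n|/(fρ) = 1.85×10⁻³/(1.29×10⁻⁴ × 1.07) = 13.4 m/s
Around a low, centrifugal force acts outward with Coriolis, so pressure-gradient force balances both:
(1/ρ)|∂P/∂n| = fV + V²/R  →  V² + fR·V − fR·V_g = 0
With fR = 1.29×10⁻⁴ × 1251×10³ m = 161 m/s:
V = [−fR + √((fR)² + 4 fR V_g)]/2 = [−161 + √(161² + 4×161×13.4)]/2 = 12.5 m/s
Subgeostrophic (V < V_g = 13.4 m/s), as expected around a low.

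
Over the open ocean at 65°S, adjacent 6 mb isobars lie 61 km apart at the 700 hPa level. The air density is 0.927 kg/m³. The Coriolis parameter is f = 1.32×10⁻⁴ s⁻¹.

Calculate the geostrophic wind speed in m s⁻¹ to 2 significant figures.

80 m s⁻¹

Pressure gradient: |∂P/∂n| = 600 Pa / 61000 m = 9.84×10⁻³ Pa/m
Geostrophic balance (pressure-gradient force = Coriolis force):
V_g = (1/(fρ)) |∂P/∂n| = 9.84×10⁻³ / (1.32×10⁻⁴ × 0.927) = 80.4 m/s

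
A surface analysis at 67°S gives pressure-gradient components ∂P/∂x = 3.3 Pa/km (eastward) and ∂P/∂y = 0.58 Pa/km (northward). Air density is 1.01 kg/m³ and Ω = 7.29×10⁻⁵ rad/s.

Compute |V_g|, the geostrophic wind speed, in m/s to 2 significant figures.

25 m/s

Coriolis parameter at 67°S:
f = 2Ω sin φ = 2 × 7.29×10⁻⁵ × sin 67° = 1.34×10⁻⁴ s⁻¹
In the Southern Hemisphere f is negative: f = −1.34×10⁻⁴ s⁻¹.
Component geostrophic relations (x east, y north):
u_g = −(1/(fρ)) ∂P/∂y,  v_g = (1/(fρ)) ∂P/∂x
u_g = −(0.58×10⁻³)/(−1.34×10⁻⁴ × 1.01) = 4.28 m/s;  v_g = (3.3×10⁻³)/(−1.34×10⁻⁴ × 1.01) = −24.3 m/s
|V_g| = √(u_g² + v_g²) = 24.7 m/s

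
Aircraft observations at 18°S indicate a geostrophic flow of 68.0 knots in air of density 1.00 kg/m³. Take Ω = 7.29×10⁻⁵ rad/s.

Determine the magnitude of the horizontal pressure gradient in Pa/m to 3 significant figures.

1.58×10⁻³ Pa/m

Coriolis parameter at 18°S:
f = 2Ω sin φ = 2 × 7.29×10⁻⁵ × sin 18° = 4.51×10⁻⁵ s⁻¹
Wind speed in SI: 68.0 knots = 35.0 m/s
Geostrophic balance rearranged: |∂P/∂n| = f ρ V_g
|∂P/∂n| = 4.51×10⁻⁵ × 1.00 × 35.0 = 1.58×10⁻³ Pa/m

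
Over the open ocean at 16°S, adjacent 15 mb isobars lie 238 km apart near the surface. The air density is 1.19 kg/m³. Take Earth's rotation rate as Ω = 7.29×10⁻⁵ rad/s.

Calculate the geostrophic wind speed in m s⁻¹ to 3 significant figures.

132 m s⁻¹

Coriolis parameter at 16°S:
f = 2Ω sin φ = 2 × 7.29×10⁻⁵ × sin 16° = 4.02×10⁻⁵ s⁻¹
Pressure gradient: |∂P/∂n| = 1500 Pa / 238000 m = 6.30×10⁻³ Pa/m
Geostrophic balance (pressure-gradient force = Coriolis force):
V_g = (1/(fρ)) |∂P/∂n| = 6.30×10⁻³ / (4.02×10⁻⁵ × 1.19) = 132 m/s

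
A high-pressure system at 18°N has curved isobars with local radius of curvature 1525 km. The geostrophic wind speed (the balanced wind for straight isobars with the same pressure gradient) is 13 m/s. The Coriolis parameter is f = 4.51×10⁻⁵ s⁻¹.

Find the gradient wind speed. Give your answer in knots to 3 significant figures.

33.8 knots

Around a high, pressure-gradient force acts outward with centrifugal, so Coriolis balances both:
fV = (1/ρ)|∂P/∂n| + V²/R  →  V² − fR·V + fR·V_g = 0
With fR = 4.51×10⁻⁵ × 1525×10³ m = 68.8 m/s:
V = [fR − √((fR)² − 4 fR V_g)]/2 = [68.8 − √(68.8² − 4×68.8×13)]/2 = 17.4 m/s
Supergeostrophic (V > V_g = 13 m/s), as expected around a high.
Converting: 17.4 m/s × 1.944 = 33.8 knots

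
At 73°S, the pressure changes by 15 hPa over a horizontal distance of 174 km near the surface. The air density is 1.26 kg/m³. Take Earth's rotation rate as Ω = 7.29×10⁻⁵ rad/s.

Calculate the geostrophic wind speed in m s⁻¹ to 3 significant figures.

49.1 m s⁻¹

Coriolis parameter at 73°S:
f = 2Ω sin φ = 2 × 7.29×10⁻⁵ × sin 73° = 1.39×10⁻⁴ s⁻¹
Pressure gradient: |∂P/∂n| = 1500 Pa / 174000 m = 8.62×10⁻³ Pa/m
Geostrophic balance (pressure-gradient force = Coriolis force):
V_g = (1/(fρ)) |∂P/∂n| = 8.62×10⁻³ / (1.39×10⁻⁴ × 1.26) = 49.1 m/s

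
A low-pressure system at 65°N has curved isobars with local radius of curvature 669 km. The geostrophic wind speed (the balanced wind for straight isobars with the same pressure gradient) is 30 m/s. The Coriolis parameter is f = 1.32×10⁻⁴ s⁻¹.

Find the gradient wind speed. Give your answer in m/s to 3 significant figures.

Around a low, centrifugal force acts outward with Coriolis, so pressure-gradient force balances both:
(1/ρ)|∂P/∂n| = fV + V²/R  →  V² + fR·V − fR·V_g = 0
With fR = 1.32×10⁻⁴ × 669×10³ m = 88.3 m/s:
V = [−fR + √((fR)² + 4 fR V_g)]/2 = [−88.3 + √(88.3² + 4×88.3×30)]/2 = 23.7 m/s
Subgeostrophic (V < V_g = 30 m/s), as expected around a low.

23.7 m/s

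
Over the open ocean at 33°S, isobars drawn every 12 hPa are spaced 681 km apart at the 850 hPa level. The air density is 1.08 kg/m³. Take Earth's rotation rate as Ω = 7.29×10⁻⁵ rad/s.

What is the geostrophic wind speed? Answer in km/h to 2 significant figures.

74 km/h

Coriolis parameter at 33°S:
f = 2Ω sin φ = 2 × 7.29×10⁻⁵ × sin 33° = 7.94×10⁻⁵ s⁻¹
Pressure gradient: |∂P/∂n| = 1200 Pa / 681000 m = 1.76×10⁻³ Pa/m
Geostrophic balance (pressure-gradient force = Coriolis force):
V_g = (1/(fρ)) |∂P/∂n| = 1.76×10⁻³ / (7.94×10⁻⁵ × 1.08) = 20.5 m/s
Converting: 20.5 m/s × 3.6 = 74 km/h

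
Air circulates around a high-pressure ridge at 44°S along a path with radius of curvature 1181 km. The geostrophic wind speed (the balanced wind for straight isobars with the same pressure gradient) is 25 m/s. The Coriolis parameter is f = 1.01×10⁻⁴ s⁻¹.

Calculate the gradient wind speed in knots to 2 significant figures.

Around a high, pressure-gradient force acts outward with centrifugal, so Coriolis balances both:
fV = (1/ρ)|∂P/∂n| + V²/R  →  V² − fR·V + fR·V_g = 0
With fR = 1.01×10⁻⁴ × 1181×10³ m = 119 m/s:
V = [fR − √((fR)² − 4 fR V_g)]/2 = [119 − √(119² − 4×119×25)]/2 = 35.7 m/s
Supergeostrophic (V > V_g = 25 m/s), as expected around a high.
Converting: 35.7 m/s × 1.944 = 69 knots

69 knots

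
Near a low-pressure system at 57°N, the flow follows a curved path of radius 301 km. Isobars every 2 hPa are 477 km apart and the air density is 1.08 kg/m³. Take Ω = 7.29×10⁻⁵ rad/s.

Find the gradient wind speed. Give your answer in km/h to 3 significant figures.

Coriolis parameter at 57°N:
f = 2Ω sin φ = 2 × 7.29×10⁻⁵ × sin 57° = 1.22×10⁻⁴ s⁻¹
Pressure gradient: |∂P/∂n| = 200 Pa / 477000 m = 4.19×10⁻⁴ Pa/m
Geostrophic speed: V_g = |∂P/∂n|/(fρ) = 4.19×10⁻⁴/(1.22×10⁻⁴ × 1.08) = 3.17 m/s
Around a low, centrifugal force acts outward with Coriolis, so pressure-gradient force balances both:
(1/ρ)|∂P/∂n| = fV + V²/R  →  V² + fR·V − fR·V_g = 0
With fR = 1.22×10⁻⁴ × 301×10³ m = 36.8 m/s:
V = [−fR + √((fR)² + 4 fR V_g)]/2 = [−36.8 + √(36.8² + 4×36.8×3.17)]/2 = 2.94 m/s
Subgeostrophic (V < V_g = 3.17 m/s), as expected around a low.
Converting: 2.94 m/s × 3.6 = 10.6 km/h

10.6 km/h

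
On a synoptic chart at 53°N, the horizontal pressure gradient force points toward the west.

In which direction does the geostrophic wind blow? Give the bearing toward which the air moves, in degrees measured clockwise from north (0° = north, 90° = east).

The pressure-gradient force points toward the west (bearing 270°).
Geostrophic balance: in the Northern Hemisphere the Coriolis force deflects motion to the right, so the geostrophic wind blows 90° to the right of the pressure-gradient force (low pressure on the left).
Rotating 270° by 90° clockwise gives 000° — the wind blows toward the north.

000°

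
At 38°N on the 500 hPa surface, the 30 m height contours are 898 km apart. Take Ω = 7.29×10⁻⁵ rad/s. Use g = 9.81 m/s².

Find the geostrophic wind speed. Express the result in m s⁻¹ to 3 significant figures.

3.65 m s⁻¹

Coriolis parameter at 38°N:
f = 2Ω sin φ = 2 × 7.29×10⁻⁵ × sin 38° = 8.98×10⁻⁵ s⁻¹
Height gradient: |∂Z/∂n| = 30 m / 898000 m = 3.34×10⁻⁵
On a pressure surface, geostrophic balance gives V_g = (g/f)|∂Z/∂n|:
V_g = 9.81 × 3.34×10⁻⁵ / 8.98×10⁻⁵ = 3.65 m/s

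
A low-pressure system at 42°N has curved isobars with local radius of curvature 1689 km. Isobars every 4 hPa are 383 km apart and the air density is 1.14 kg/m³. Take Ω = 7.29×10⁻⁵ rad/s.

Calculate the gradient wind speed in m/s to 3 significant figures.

8.91 m/s

Coriolis parameter at 42°N:
f = 2Ω sin φ = 2 × 7.29×10⁻⁵ × sin 42° = 9.76×10⁻⁵ s⁻¹
Pressure gradient: |∂P/∂n| = 400 Pa / 383000 m = 1.04×10⁻³ Pa/m
Geostrophic speed: V_g = |∂P/∂n|/(fρ) = 1.04×10⁻³/(9.76×10⁻⁵ × 1.14) = 9.39 m/s
Around a low, centrifugal force acts outward with Coriolis, so pressure-gradient force balances both:
(1/ρ)|∂P/∂n| = fV + V²/R  →  V² + fR·V − fR·V_g = 0
With fR = 9.76×10⁻⁵ × 1689×10³ m = 165 m/s:
V = [−fR + √((fR)² + 4 fR V_g)]/2 = [−165 + √(165² + 4×165×9.39)]/2 = 8.91 m/s
Subgeostrophic (V < V_g = 9.39 m/s), as expected around a low.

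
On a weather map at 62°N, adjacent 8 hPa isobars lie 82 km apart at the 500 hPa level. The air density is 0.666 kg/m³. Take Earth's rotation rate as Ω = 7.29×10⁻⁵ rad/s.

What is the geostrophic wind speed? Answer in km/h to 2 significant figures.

Coriolis parameter at 62°N:
f = 2Ω sin φ = 2 × 7.29×10⁻⁵ × sin 62° = 1.29×10⁻⁴ s⁻¹
Pressure gradient: |∂P/∂n| = 800 Pa / 82000 m = 9.76×10⁻³ Pa/m
Geostrophic balance (pressure-gradient force = Coriolis force):
V_g = (1/(fρ)) |∂P/∂n| = 9.76×10⁻³ / (1.29×10⁻⁴ × 0.666) = 114 m/s
Converting: 114 m/s × 3.6 = 410 km/h

410 km/h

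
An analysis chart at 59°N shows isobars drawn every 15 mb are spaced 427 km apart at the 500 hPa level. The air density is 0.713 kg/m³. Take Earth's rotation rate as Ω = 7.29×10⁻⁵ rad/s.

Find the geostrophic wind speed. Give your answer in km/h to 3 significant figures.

Coriolis parameter at 59°N:
f = 2Ω sin φ = 2 × 7.29×10⁻⁵ × sin 59° = 1.25×10⁻⁴ s⁻¹
Pressure gradient: |∂P/∂n| = 1500 Pa / 427000 m = 3.51×10⁻³ Pa/m
Geostrophic balance (pressure-gradient force = Coriolis force):
V_g = (1/(fρ)) |∂P/∂n| = 3.51×10⁻³ / (1.25×10⁻⁴ × 0.713) = 39.4 m/s
Converting: 39.4 m/s × 3.6 = 142 km/h

142 km/h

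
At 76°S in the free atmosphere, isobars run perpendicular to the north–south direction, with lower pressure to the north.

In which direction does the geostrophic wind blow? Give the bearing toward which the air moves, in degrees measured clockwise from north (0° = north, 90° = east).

The pressure-gradient force points toward the north (bearing 000°).
Geostrophic balance: in the Southern Hemisphere the Coriolis force deflects motion to the left, so the geostrophic wind blows 90° to the left of the pressure-gradient force (low pressure on the right).
Rotating 000° by 90° counterclockwise gives 270° — the wind blows toward the west.

270°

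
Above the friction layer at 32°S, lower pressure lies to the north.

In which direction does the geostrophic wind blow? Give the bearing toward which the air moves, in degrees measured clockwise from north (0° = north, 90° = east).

The pressure-gradient force points toward the north (bearing 000°).
Geostrophic balance: in the Southern Hemisphere the Coriolis force deflects motion to the left, so the geostrophic wind blows 90° to the left of the pressure-gradient force (low pressure on the right).
Rotating 000° by 90° counterclockwise gives 270° — the wind blows toward the west.

270°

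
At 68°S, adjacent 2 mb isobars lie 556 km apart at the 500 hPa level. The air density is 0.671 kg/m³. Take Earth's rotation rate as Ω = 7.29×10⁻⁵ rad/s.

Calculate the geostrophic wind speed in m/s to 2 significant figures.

4.0 m/s

Coriolis parameter at 68°S:
f = 2Ω sin φ = 2 × 7.29×10⁻⁵ × sin 68° = 1.35×10⁻⁴ s⁻¹
Pressure gradient: |∂P/∂n| = 200 Pa / 556000 m = 3.60×10⁻⁴ Pa/m
Geostrophic balance (pressure-gradient force = Coriolis force):
V_g = (1/(fρ)) |∂P/∂n| = 3.60×10⁻⁴ / (1.35×10⁻⁴ × 0.671) = 3.97 m/s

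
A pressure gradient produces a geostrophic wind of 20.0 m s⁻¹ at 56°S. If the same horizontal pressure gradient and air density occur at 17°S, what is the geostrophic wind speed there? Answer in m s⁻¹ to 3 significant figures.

With the same pressure gradient and density, V_g ∝ 1/f ∝ 1/sin φ.
V₂ = V₁ · sin φ₁ / sin φ₂ = 20.0 × sin 56° / sin 17°
V₂ = 20.0 × 0.8290/0.2924 = 56.7 m s⁻¹

56.7 m s⁻¹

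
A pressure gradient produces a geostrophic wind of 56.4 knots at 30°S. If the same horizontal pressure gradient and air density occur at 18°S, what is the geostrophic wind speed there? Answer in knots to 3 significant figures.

With the same pressure gradient and density, V_g ∝ 1/f ∝ 1/sin φ.
V₂ = V₁ · sin φ₁ / sin φ₂ = 56.4 × sin 30° / sin 18°
V₂ = 56.4 × 0.5000/0.3090 = 91.3 knots

91.3 knots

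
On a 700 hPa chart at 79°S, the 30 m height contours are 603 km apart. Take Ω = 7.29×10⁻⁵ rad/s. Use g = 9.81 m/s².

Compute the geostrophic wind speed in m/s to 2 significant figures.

Coriolis parameter at 79°S:
f = 2Ω sin φ = 2 × 7.29×10⁻⁵ × sin 79° = 1.43×10⁻⁴ s⁻¹
Height gradient: |∂Z/∂n| = 30 m / 603000 m = 4.98×10⁻⁵
On a pressure surface, geostrophic balance gives V_g = (g/f)|∂Z/∂n|:
V_g = 9.81 × 4.98×10⁻⁵ / 1.43×10⁻⁴ = 3.41 m/s

3.4 m/s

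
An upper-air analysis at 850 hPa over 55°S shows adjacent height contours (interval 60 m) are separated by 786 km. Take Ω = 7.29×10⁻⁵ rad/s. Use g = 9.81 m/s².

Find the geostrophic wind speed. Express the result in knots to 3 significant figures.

12.2 knots

Coriolis parameter at 55°S:
f = 2Ω sin φ = 2 × 7.29×10⁻⁵ × sin 55° = 1.19×10⁻⁴ s⁻¹
Height gradient: |∂Z/∂n| = 60 m / 786000 m = 7.63×10⁻⁵
On a pressure surface, geostrophic balance gives V_g = (g/f)|∂Z/∂n|:
V_g = 9.81 × 7.63×10⁻⁵ / 1.19×10⁻⁴ = 6.27 m/s
Converting: 6.27 m/s × 1.944 = 12.2 knots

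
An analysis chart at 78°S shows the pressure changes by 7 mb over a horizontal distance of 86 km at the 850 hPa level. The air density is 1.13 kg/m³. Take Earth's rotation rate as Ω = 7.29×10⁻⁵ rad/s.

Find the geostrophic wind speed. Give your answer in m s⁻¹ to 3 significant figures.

50.5 m s⁻¹

Coriolis parameter at 78°S:
f = 2Ω sin φ = 2 × 7.29×10⁻⁵ × sin 78° = 1.43×10⁻⁴ s⁻¹
Pressure gradient: |∂P/∂n| = 700 Pa / 86000 m = 8.14×10⁻³ Pa/m
Geostrophic balance (pressure-gradient force = Coriolis force):
V_g = (1/(fρ)) |∂P/∂n| = 8.14×10⁻³ / (1.43×10⁻⁴ × 1.13) = 50.5 m/s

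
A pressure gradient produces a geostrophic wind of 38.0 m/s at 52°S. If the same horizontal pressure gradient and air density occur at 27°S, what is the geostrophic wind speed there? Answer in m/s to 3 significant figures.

66.0 m/s

With the same pressure gradient and density, V_g ∝ 1/f ∝ 1/sin φ.
V₂ = V₁ · sin φ₁ / sin φ₂ = 38.0 × sin 52° / sin 27°
V₂ = 38.0 × 0.7880/0.4540 = 66.0 m/s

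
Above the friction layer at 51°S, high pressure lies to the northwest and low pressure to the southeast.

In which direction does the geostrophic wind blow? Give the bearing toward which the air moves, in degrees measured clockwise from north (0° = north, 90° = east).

The pressure-gradient force points toward the southeast (bearing 135°).
Geostrophic balance: in the Southern Hemisphere the Coriolis force deflects motion to the left, so the geostrophic wind blows 90° to the left of the pressure-gradient force (low pressure on the right).
Rotating 135° by 90° counterclockwise gives 045° — the wind blows toward the northeast.

045°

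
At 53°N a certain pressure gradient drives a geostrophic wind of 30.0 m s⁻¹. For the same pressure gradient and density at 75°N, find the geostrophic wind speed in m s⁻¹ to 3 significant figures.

With the same pressure gradient and density, V_g ∝ 1/f ∝ 1/sin φ.
V₂ = V₁ · sin φ₁ / sin φ₂ = 30.0 × sin 53° / sin 75°
V₂ = 30.0 × 0.7986/0.9659 = 24.8 m s⁻¹

24.8 m s⁻¹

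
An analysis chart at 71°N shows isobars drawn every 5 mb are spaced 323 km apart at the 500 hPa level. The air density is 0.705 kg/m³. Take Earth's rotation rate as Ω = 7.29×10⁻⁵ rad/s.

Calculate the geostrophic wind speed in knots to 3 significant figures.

Coriolis parameter at 71°N:
f = 2Ω sin φ = 2 × 7.29×10⁻⁵ × sin 71° = 1.38×10⁻⁴ s⁻¹
Pressure gradient: |∂P/∂n| = 500 Pa / 323000 m = 1.55×10⁻³ Pa/m
Geostrophic balance (pressure-gradient force = Coriolis force):
V_g = (1/(fρ)) |∂P/∂n| = 1.55×10⁻³ / (1.38×10⁻⁴ × 0.705) = 15.9 m/s
Converting: 15.9 m/s × 1.944 = 31.0 knots

31.0 knots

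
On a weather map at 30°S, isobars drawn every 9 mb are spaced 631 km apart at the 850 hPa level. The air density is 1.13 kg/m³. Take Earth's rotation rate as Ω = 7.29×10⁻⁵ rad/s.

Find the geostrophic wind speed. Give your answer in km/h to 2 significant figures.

Coriolis parameter at 30°S:
f = 2Ω sin φ = 2 × 7.29×10⁻⁵ × sin 30° = 7.29×10⁻⁵ s⁻¹
Pressure gradient: |∂P/∂n| = 900 Pa / 631000 m = 1.43×10⁻³ Pa/m
Geostrophic balance (pressure-gradient force = Coriolis force):
V_g = (1/(fρ)) |∂P/∂n| = 1.43×10⁻³ / (7.29×10⁻⁵ × 1.13) = 17.3 m/s
Converting: 17.3 m/s × 3.6 = 62 km/h

62 km/h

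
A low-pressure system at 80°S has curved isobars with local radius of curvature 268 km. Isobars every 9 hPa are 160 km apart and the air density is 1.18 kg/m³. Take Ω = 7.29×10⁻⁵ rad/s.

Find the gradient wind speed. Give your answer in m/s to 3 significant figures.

Coriolis parameter at 80°S:
f = 2Ω sin φ = 2 × 7.29×10⁻⁵ × sin 80° = 1.44×10⁻⁴ s⁻¹
Pressure gradient: |∂P/∂n| = 900 Pa / 160000 m = 5.62×10⁻³ Pa/m
Geostrophic speed: V_g = |∂P/∂n|/(fρ) = 5.62×10⁻³/(1.44×10⁻⁴ × 1.18) = 33.2 m/s
Around a low, centrifugal force acts outward with Coriolis, so pressure-gradient force balances both:
(1/ρ)|∂P/∂n| = fV + V²/R  →  V² + fR·V − fR·V_g = 0
With fR = 1.44×10⁻⁴ × 268×10³ m = 38.5 m/s:
V = [−fR + √((fR)² + 4 fR V_g)]/2 = [−38.5 + √(38.5² + 4×38.5×33.2)]/2 = 21.4 m/s
Subgeostrophic (V < V_g = 33.2 m/s), as expected around a low.

21.4 m/s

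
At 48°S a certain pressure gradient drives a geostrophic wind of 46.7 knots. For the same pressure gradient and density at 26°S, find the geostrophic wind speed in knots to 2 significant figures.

79 knots

With the same pressure gradient and density, V_g ∝ 1/f ∝ 1/sin φ.
V₂ = V₁ · sin φ₁ / sin φ₂ = 46.7 × sin 48° / sin 26°
V₂ = 46.7 × 0.7431/0.4384 = 79 knots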